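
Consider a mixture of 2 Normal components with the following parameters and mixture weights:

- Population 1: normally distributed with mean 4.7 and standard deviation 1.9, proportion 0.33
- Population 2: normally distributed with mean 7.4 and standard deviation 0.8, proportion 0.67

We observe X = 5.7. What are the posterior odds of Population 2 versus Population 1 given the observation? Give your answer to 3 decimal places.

0.579

Posterior odds = (w_i f_i(x)) / (w_j f_j(x)); the normalising sum cancels.
Normal densities:
  f_1 = (1/(1.9·√(2π)))·exp(−(5.7−4.7)²/(2·1.9²)) = 0.209970·exp(-0.13850) = 0.182812
  f_2 = (1/(0.8·√(2π)))·exp(−(5.7−7.4)²/(2·0.8²)) = 0.498678·exp(-2.25781) = 0.0521512
0.0349413 / 0.060328 ≈ 0.579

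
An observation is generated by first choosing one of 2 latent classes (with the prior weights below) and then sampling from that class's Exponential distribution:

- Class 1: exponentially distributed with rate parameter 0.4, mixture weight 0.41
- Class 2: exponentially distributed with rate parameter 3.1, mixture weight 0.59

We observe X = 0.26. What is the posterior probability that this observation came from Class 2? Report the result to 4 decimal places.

0.8468

P(component k | x) = P(Z=k)·f_k(x) / marginal(x), where marginal(x) = Σ_j P(Z=j)·f_j(x).
Component likelihoods at x = 0.26:
  f_1 = 0.4·e^(−0.4·0.26) = 0.4·e^(−0.1040) = 0.36049
  f_2 = 3.1·e^(−3.1·0.26) = 3.1·e^(−0.8060) = 1.38459
Multiply by the mixture weights:
  P(Z=1)·f_1 = 0.41 × 0.36049 = 0.147801
  P(Z=2)·f_2 = 0.59 × 1.38459 = 0.816907
Evidence: 0.147801 + 0.816907 = 0.964707
So the posterior for Class 2 is 0.816907 / 0.964707 ≈ 0.8468.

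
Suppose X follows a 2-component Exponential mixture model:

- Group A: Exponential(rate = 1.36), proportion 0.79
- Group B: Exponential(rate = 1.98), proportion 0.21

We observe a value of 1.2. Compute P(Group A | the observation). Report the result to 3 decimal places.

Posterior ∝ prior × likelihood, so P(k | x) ∝ π_k f_k(x); normalise over all components.
Evaluate each component's likelihood at the observed value:
  p_A = 1.36·e^(−1.36·1.2) = 1.36·e^(−1.6320) = 0.265932
  p_B = 1.98·e^(−1.98·1.2) = 1.98·e^(−2.3760) = 0.183985
Multiply by the mixture weights:
  π_A·p_A = 0.79 × 0.265932 = 0.210086
  π_B·p_B = 0.21 × 0.183985 = 0.0386368
Marginal: 0.210086 + 0.0386368 = 0.248723
So the posterior for Group A is 0.210086 / 0.248723 ≈ 0.845.

0.845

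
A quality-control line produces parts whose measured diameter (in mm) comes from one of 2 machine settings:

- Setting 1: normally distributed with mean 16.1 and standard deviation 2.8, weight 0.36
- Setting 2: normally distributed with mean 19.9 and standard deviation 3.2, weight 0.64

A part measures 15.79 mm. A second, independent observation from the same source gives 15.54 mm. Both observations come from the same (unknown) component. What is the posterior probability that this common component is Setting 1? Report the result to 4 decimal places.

By Bayes' theorem, P(k | x) = w_k f_k(x) / Σ_j w_j f_j(x).
Since both observations come from the same component, the likelihood for component k is f_k(x₁)·f_k(x₂).
  L_1 = [0.141609] × [0.139658] = 0.0197768
  L_2 = [0.0546449] × [0.0492773] = 0.00269275
Weight by the priors:
  w_1·L_1 = 0.36 × 0.0197768 = 0.00711966
  w_2·L_2 = 0.64 × 0.00269275 = 0.00172336
Evidence: 0.00711966 + 0.00172336 = 0.00884302
P(Setting 1 | data) = 0.00711966 / 0.00884302 ≈ 0.8051

0.8051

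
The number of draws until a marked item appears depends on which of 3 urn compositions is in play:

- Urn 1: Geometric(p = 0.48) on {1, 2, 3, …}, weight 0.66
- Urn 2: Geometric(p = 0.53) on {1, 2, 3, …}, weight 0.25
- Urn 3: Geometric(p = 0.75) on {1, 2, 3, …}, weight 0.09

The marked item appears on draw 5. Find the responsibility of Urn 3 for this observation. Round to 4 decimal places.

0.0088

Apply Bayes' rule: the posterior for each component is proportional to its prior times its likelihood at x.
Component likelihoods at x = 5:
  p_1 = 0.48·(1−0.48)^4 = 0.48·0.0731162 = 0.0350958
  p_2 = 0.53·(1−0.53)^4 = 0.53·0.0487968 = 0.0258623
  p_3 = 0.75·(1−0.75)^4 = 0.75·0.00390625 = 0.00292969
Weight by the priors:
  P(Z=1)·p_1 = 0.66 × 0.0350958 = 0.0231632
  P(Z=2)·p_2 = 0.25 × 0.0258623 = 0.00646558
  P(Z=3)·p_3 = 0.09 × 0.00292969 = 0.000263672
Normaliser: 0.0231632 + 0.00646558 + 0.000263672 = 0.0298924
Responsibility of Urn 3: 0.000263672 / 0.0298924 ≈ 0.0088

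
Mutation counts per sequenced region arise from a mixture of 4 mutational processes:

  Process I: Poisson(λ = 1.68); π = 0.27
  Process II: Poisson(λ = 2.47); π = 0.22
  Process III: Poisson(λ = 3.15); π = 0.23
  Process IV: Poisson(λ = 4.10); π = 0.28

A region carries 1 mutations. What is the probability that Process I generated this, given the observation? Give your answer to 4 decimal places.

By Bayes' theorem, P(k | x) = P(Z=k) f_k(x) / Σ_j P(Z=j) f_j(x).
Poisson probabilities:
  f_I = 0.313108
  f_II = 0.208925
  f_III = 0.134984
  f_IV = 0.067948
Multiply by the mixture weights:
  P(Z=I)·f_I = 0.27 × 0.313108 = 0.0845392
  P(Z=II)·f_II = 0.22 × 0.208925 = 0.0459634
  P(Z=III)·f_III = 0.23 × 0.134984 = 0.0310464
  P(Z=IV)·f_IV = 0.28 × 0.067948 = 0.0190254
Denominator: 0.0845392 + 0.0459634 + 0.0310464 + 0.0190254 = 0.180574
So the posterior for Process I is 0.0845392 / 0.180574 ≈ 0.4682.

0.4682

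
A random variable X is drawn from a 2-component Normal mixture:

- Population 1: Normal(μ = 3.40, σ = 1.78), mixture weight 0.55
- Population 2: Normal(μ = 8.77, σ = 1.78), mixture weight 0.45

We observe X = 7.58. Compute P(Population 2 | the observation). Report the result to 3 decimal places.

Apply Bayes' rule: the posterior for each component is proportional to its prior times its likelihood at x.
Normal densities:
  L_1 = (1/(1.78·√(2π)))·exp(−(7.58−3.40)²/(2·1.78²)) = 0.224125·exp(-2.75729) = 0.0142237
  L_2 = (1/(1.78·√(2π)))·exp(−(7.58−8.77)²/(2·1.78²)) = 0.224125·exp(-0.22347) = 0.179241
Unnormalised posteriors:
  π_1·L_1 = 0.55 × 0.0142237 = 0.00782306
  π_2·L_2 = 0.45 × 0.179241 = 0.0806584
Evidence: 0.00782306 + 0.0806584 = 0.0884815
Responsibility of Population 2: 0.0806584 / 0.0884815 ≈ 0.912

0.912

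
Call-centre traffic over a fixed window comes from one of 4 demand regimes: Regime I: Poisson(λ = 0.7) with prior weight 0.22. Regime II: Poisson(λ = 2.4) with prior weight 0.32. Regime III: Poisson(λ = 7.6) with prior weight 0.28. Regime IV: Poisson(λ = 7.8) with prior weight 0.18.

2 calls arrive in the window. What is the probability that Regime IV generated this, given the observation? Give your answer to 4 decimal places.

0.0192

Posterior ∝ prior × likelihood, so P(k | x) ∝ w_k f_k(x); normalise over all components.
Poisson probabilities:
  L_I = e^(−0.7)·0.7^2/2! = 0.121663
  L_II = e^(−2.4)·2.4^2/2! = 0.261268
  L_III = e^(−7.6)·7.6^2/2! = 0.014453
  L_IV = e^(−7.8)·7.8^2/2! = 0.0124641
Unnormalised posteriors:
  w_I·L_I = 0.22 × 0.121663 = 0.0267659
  w_II·L_II = 0.32 × 0.261268 = 0.0836057
  w_III·L_III = 0.28 × 0.014453 = 0.00404685
  w_IV·L_IV = 0.18 × 0.0124641 = 0.00224354
Sum: 0.0267659 + 0.0836057 + 0.00404685 + 0.00224354 = 0.116662
So the posterior for Regime IV is 0.00224354 / 0.116662 ≈ 0.0192.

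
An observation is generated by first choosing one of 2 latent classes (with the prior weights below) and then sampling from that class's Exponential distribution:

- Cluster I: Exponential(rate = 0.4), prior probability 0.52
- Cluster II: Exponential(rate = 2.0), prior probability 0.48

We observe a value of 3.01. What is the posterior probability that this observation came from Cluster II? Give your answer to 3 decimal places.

0.036

The responsibility of component k is π_k f_k(x) divided by Σ_j π_j f_j(x).
Evaluate each component's likelihood at the observed value:
  f_I = 0.4·e^(−0.4·3.01) = 0.4·e^(−1.2040) = 0.119997
  f_II = 2.0·e^(−2.0·3.01) = 2.0·e^(−6.0200) = 0.00485934
Unnormalised posteriors:
  π_I·f_I = 0.52 × 0.119997 = 0.0623983
  π_II·f_II = 0.48 × 0.00485934 = 0.00233248
Sum: 0.0623983 + 0.00233248 = 0.0647308
So the posterior for Cluster II is 0.00233248 / 0.0647308 ≈ 0.036.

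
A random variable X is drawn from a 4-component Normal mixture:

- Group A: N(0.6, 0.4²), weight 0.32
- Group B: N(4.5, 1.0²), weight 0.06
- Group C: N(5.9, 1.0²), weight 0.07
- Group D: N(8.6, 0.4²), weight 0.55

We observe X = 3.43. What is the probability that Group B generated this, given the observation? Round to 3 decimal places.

P(component k | x) = π_k·f_k(x) / marginal(x), where marginal(x) = Σ_j π_j·f_j(x).
Normal densities:
  L_A = (1/(0.4·√(2π)))·exp(−(3.43−0.6)²/(2·0.4²)) = 0.997356·exp(-25.02781) = 1.34713e-11
  L_B = (1/(1.0·√(2π)))·exp(−(3.43−4.5)²/(2·1.0²)) = 0.398942·exp(-0.57245) = 0.22506
  L_C = (1/(1.0·√(2π)))·exp(−(3.43−5.9)²/(2·1.0²)) = 0.398942·exp(-3.05045) = 0.018885
  L_D = (1/(0.4·√(2π)))·exp(−(3.43−8.6)²/(2·0.4²)) = 0.997356·exp(-83.52781) = 5.28667e-37
Weight by the priors:
  π_A·L_A = 0.32 × 1.34713e-11 = 4.31081e-12
  π_B·L_B = 0.06 × 0.22506 = 0.0135036
  π_C·L_C = 0.07 × 0.018885 = 0.00132195
  π_D·L_D = 0.55 × 5.28667e-37 = 2.90767e-37
Normaliser: 4.31081e-12 + 0.0135036 + 0.00132195 + 2.90767e-37 = 0.0148255
P(Group B | 3.43) = 0.0135036 / 0.0148255 ≈ 0.911

0.911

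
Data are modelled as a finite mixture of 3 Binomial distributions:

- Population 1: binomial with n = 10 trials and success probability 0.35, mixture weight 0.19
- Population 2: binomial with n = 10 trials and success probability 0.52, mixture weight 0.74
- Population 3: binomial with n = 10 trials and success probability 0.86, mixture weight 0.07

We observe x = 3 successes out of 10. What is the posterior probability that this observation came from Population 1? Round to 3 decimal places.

0.395

Apply Bayes' rule: the posterior for each component is proportional to its prior times its likelihood at x.
Evaluate each component's likelihood at the observed value:
  p_1 = 0.25222
  p_2 = 0.0990558
  p_3 = 8.04587e-05
Prior × likelihood for each component:
  P(Z=1)·p_1 = 0.19 × 0.25222 = 0.0479217
  P(Z=2)·p_2 = 0.74 × 0.0990558 = 0.0733013
  P(Z=3)·p_3 = 0.07 × 8.04587e-05 = 5.63211e-06
Normaliser: 0.0479217 + 0.0733013 + 5.63211e-06 = 0.121229
P(Population 1 | x) = 0.0479217 / 0.121229 ≈ 0.395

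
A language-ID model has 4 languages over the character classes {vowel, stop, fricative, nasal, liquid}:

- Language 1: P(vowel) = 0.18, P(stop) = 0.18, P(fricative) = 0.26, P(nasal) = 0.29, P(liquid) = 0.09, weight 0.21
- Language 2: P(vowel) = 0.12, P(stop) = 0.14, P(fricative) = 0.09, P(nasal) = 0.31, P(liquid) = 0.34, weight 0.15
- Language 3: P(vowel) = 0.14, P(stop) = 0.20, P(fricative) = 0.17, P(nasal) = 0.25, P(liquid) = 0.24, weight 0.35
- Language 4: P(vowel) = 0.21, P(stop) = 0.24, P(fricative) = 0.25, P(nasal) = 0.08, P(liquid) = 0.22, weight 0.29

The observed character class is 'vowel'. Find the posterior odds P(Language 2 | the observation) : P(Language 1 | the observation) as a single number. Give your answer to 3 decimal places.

0.476

Only the two components matter; the odds are (w_i f_i(x)) / (w_j f_j(x)).
Categorical probabilities:
  p_1 = P(vowel | comp) = 0.18
  p_2 = P(vowel | comp) = 0.12
  p_3 = P(vowel | comp) = 0.14
  p_4 = P(vowel | comp) = 0.21
Odds = (0.15/0.21) × (0.12/0.18) = 0.714286 × 0.666667 ≈ 0.476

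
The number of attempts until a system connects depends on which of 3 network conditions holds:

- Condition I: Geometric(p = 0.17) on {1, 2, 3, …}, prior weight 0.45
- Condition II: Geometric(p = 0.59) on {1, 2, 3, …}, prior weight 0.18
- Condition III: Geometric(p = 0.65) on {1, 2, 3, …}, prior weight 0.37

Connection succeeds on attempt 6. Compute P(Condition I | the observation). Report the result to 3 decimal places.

Apply Bayes' rule: the posterior for each component is proportional to its prior times its likelihood at x.
Evaluate each component's likelihood at the observed value:
  L_I = 0.17·(1−0.17)^5 = 0.17·0.393904 = 0.0669637
  L_II = 0.59·(1−0.59)^5 = 0.59·0.0115856 = 0.00683552
  L_III = 0.65·(1−0.65)^5 = 0.65·0.00525219 = 0.00341392
Weight by the priors:
  P(Z=I)·L_I = 0.45 × 0.0669637 = 0.0301337
  P(Z=II)·L_II = 0.18 × 0.00683552 = 0.00123039
  P(Z=III)·L_III = 0.37 × 0.00341392 = 0.00126315
Marginal: 0.0301337 + 0.00123039 + 0.00126315 = 0.0326272
Responsibility of Condition I: 0.0301337 / 0.0326272 ≈ 0.924

0.924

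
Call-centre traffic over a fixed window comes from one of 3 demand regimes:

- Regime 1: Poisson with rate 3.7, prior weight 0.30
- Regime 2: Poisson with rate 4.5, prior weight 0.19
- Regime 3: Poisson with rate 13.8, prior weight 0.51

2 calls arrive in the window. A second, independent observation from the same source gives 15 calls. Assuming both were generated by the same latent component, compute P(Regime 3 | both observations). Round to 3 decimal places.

0.767

Apply Bayes' rule: the posterior for each component is proportional to its prior times its likelihood at x.
Since both observations come from the same component, the likelihood for component k is f_k(x₁)·f_k(x₂).
  f_1 = [e^(−3.7)·3.7^2/2! = 0.169233] × [6.3043e-06] = 1.06689e-06
  f_2 = [e^(−4.5)·4.5^2/2! = 0.112479] × [5.33781e-05] = 6.00389e-06
  f_3 = [e^(−13.8)·13.8^2/2! = 9.67084e-05] × [0.0973695] = 9.41645e-06
Prior × likelihood for each component:
  π_1·f_1 = 0.30 × 1.06689e-06 = 3.20068e-07
  π_2·f_2 = 0.19 × 6.00389e-06 = 1.14074e-06
  π_3·f_3 = 0.51 × 9.41645e-06 = 4.80239e-06
Normaliser: 3.20068e-07 + 1.14074e-06 + 4.80239e-06 = 6.2632e-06
Responsibility of Regime 3: 4.80239e-06 / 6.2632e-06 ≈ 0.767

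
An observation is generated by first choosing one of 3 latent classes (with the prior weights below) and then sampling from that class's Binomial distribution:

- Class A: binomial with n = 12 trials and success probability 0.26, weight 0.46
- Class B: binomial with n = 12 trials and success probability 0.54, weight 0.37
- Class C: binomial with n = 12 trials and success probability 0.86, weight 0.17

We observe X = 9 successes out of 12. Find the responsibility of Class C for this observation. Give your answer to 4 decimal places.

By Bayes' theorem, P(k | x) = π_k f_k(x) / Σ_j π_j f_j(x).
Component likelihoods at x = 9 successes out of 12:
  p_A = C(12,9)·0.26^9·0.74^3 = 220·5.4295e-06·0.405224 = 0.000484036
  p_B = C(12,9)·0.54^9·0.46^3 = 220·0.00390431·0.097336 = 0.0836065
  p_C = C(12,9)·0.86^9·0.14^3 = 220·0.257327·0.002744 = 0.155343
Unnormalised posteriors:
  π_A·p_A = 0.46 × 0.000484036 = 0.000222657
  π_B·p_B = 0.37 × 0.0836065 = 0.0309344
  π_C·p_C = 0.17 × 0.155343 = 0.0264084
Evidence: 0.000222657 + 0.0309344 + 0.0264084 = 0.0575654
P(Class C | the observation) ≈ 0.4588

0.4588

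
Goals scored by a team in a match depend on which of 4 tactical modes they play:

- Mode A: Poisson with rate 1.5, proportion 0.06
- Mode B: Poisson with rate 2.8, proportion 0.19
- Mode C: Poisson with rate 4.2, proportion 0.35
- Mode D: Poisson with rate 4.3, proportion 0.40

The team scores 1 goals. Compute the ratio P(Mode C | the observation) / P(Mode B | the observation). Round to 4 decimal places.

0.6814

Since P(k|x) ∝ π_k f_k(x), the posterior odds are π_i f_i(x) / (π_j f_j(x)).
Component likelihoods at x = 1 goals:
  f_A = 0.334695
  f_B = 0.170268
  f_C = 0.0629814
  f_D = 0.0583448
0.0220435 / 0.032351 ≈ 0.6814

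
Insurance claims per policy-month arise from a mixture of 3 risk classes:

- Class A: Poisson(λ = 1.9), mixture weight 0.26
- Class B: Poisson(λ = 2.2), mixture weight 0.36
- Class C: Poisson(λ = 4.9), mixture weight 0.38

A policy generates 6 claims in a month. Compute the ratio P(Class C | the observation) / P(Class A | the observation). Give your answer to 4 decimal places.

21.4083

Only the two components matter; the odds are (P(Z=i) f_i(x)) / (P(Z=j) f_j(x)).
Component likelihoods at x = 6 claims:
  L_A = 0.00977304
  L_B = 0.0174484
  L_C = 0.143153
Posterior odds = (P(Z=C)·L_C) / (P(Z=A)·L_A) = (0.38·0.143153) / (0.26·0.00977304) = 0.0543982 / 0.00254099 ≈ 21.4083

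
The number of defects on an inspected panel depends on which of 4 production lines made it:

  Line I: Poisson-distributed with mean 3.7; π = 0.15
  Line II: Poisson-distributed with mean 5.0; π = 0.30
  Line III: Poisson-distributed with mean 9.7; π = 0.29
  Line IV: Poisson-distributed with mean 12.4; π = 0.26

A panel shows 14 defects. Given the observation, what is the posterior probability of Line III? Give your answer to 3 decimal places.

Posterior ∝ prior × likelihood, so P(k | x) ∝ π_k f_k(x); normalise over all components.
Poisson probabilities:
  L_I = e^(−3.7)·3.7^14/14! = 2.5558e-05
  L_II = e^(−5.0)·5.0^14/14! = 0.000471736
  L_III = e^(−9.7)·9.7^14/14! = 0.0458923
  L_IV = e^(−12.4)·12.4^14/14! = 0.0959939
Prior × likelihood for each component:
  π_I·L_I = 0.15 × 2.5558e-05 = 3.83369e-06
  π_II·L_II = 0.30 × 0.000471736 = 0.000141521
  π_III·L_III = 0.29 × 0.0458923 = 0.0133088
  π_IV·L_IV = 0.26 × 0.0959939 = 0.0249584
Marginal: 3.83369e-06 + 0.000141521 + 0.0133088 + 0.0249584 = 0.0384125
P(Line III | 14 defects) ≈ 0.346

0.346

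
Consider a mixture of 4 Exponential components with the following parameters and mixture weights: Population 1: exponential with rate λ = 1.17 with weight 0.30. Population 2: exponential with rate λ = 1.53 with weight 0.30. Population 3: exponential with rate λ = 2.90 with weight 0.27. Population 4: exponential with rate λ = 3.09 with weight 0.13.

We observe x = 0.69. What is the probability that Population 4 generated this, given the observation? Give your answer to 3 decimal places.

Posterior ∝ prior × likelihood, so P(k | x) ∝ π_k f_k(x); normalise over all components.
Exponential densities:
  p_1 = 0.521891
  p_2 = 0.532362
  p_3 = 0.39208
  p_4 = 0.366437
Prior × likelihood for each component:
  π_1·p_1 = 0.30 × 0.521891 = 0.156567
  π_2·p_2 = 0.30 × 0.532362 = 0.159708
  π_3·p_3 = 0.27 × 0.39208 = 0.105862
  π_4·p_4 = 0.13 × 0.366437 = 0.0476368
Evidence: 0.156567 + 0.159708 + 0.105862 + 0.0476368 = 0.469774
Responsibility of Population 4: 0.0476368 / 0.469774 ≈ 0.101

0.101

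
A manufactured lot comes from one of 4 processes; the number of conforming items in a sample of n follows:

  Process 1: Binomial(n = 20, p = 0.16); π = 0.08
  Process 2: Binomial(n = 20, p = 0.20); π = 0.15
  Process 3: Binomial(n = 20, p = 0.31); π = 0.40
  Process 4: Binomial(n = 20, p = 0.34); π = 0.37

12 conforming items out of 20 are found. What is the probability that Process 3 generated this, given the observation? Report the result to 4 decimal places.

Apply Bayes' rule: the posterior for each component is proportional to its prior times its likelihood at x.
Component likelihoods at x = 12 conforming items out of 20:
  L_1 = C(20,12)·0.16^12·0.84^8 = 125970·2.81475e-10·0.247876 = 8.78904e-06
  L_2 = C(20,12)·0.20^12·0.80^8 = 125970·4.096e-09·0.167772 = 8.65659e-05
  L_3 = C(20,12)·0.31^12·0.69^8 = 125970·7.87663e-07·0.0513798 = 0.005098
  L_4 = C(20,12)·0.34^12·0.66^8 = 125970·2.38642e-06·0.0360041 = 0.0108234
Prior × likelihood for each component:
  P(Z=1)·L_1 = 0.08 × 8.78904e-06 = 7.03123e-07
  P(Z=2)·L_2 = 0.15 × 8.65659e-05 = 1.29849e-05
  P(Z=3)·L_3 = 0.40 × 0.005098 = 0.0020392
  P(Z=4)·L_4 = 0.37 × 0.0108234 = 0.00400468
Normaliser: 7.03123e-07 + 1.29849e-05 + 0.0020392 + 0.00400468 = 0.00605757
Responsibility of Process 3: 0.0020392 / 0.00605757 ≈ 0.3366

0.3366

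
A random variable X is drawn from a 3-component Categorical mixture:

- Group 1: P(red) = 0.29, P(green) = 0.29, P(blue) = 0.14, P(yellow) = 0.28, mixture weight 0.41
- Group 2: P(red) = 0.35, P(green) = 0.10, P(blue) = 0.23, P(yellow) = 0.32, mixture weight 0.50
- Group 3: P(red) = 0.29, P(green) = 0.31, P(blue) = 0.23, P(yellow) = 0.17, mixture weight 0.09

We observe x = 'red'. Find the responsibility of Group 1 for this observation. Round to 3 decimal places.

Apply Bayes' rule: the posterior for each component is proportional to its prior times its likelihood at x.
Component likelihoods at x = 'red':
  f_1 = 0.29
  f_2 = 0.35
  f_3 = 0.29
Multiply by the mixture weights:
  π_1·f_1 = 0.41 × 0.29 = 0.1189
  π_2·f_2 = 0.50 × 0.35 = 0.175
  π_3·f_3 = 0.09 × 0.29 = 0.0261
Normaliser: 0.1189 + 0.175 + 0.0261 = 0.32
Responsibility of Group 1: 0.1189 / 0.32 ≈ 0.372

0.372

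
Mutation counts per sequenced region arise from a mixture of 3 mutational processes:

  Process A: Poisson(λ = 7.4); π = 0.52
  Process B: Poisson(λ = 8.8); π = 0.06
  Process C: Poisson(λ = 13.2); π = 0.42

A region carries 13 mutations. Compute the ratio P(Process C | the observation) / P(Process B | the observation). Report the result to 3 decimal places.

16.726

Posterior odds = (π_i f_i(x)) / (π_j f_j(x)); the normalising sum cancels.
Poisson probabilities:
  p_A = 0.0195863
  p_B = 0.0459413
  p_C = 0.109773
Odds = (0.42/0.06) × (0.109773/0.0459413) = 7 × 2.38941 ≈ 16.726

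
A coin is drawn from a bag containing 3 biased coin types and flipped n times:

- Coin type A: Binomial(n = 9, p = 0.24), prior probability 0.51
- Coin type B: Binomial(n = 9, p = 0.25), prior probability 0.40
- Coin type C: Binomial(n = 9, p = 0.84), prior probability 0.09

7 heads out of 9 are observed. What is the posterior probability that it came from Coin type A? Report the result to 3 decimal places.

0.019

The responsibility of component k is π_k f_k(x) divided by Σ_j π_j f_j(x).
Binomial probabilities:
  L_A = 0.000953693
  L_B = 0.00123596
  L_C = 0.271955
Weight by the priors:
  π_A·L_A = 0.51 × 0.000953693 = 0.000486383
  π_B·L_B = 0.40 × 0.00123596 = 0.000494385
  π_C·L_C = 0.09 × 0.271955 = 0.024476
Sum: 0.000486383 + 0.000494385 + 0.024476 = 0.0254567
So the posterior for Coin type A is 0.000486383 / 0.0254567 ≈ 0.019.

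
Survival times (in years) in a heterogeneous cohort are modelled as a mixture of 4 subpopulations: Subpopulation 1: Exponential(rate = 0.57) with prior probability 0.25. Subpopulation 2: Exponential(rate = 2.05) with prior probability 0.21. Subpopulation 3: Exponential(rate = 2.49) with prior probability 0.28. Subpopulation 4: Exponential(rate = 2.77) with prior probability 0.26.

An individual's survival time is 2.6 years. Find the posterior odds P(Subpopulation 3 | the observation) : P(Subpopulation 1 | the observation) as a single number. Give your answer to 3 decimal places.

0.033

Posterior odds = (π_i f_i(x)) / (π_j f_j(x)); the normalising sum cancels.
Exponential densities:
  f_1 = 0.57·e^(−0.57·2.6) = 0.57·e^(−1.4820) = 0.129494
  f_2 = 2.05·e^(−2.05·2.6) = 2.05·e^(−5.3300) = 0.00993034
  f_3 = 2.49·e^(−2.49·2.6) = 2.49·e^(−6.4740) = 0.00384217
  f_4 = 2.77·e^(−2.77·2.6) = 2.77·e^(−7.2020) = 0.00206391
Odds = (0.28/0.25) × (0.00384217/0.129494) = 1.12 × 0.0296706 ≈ 0.033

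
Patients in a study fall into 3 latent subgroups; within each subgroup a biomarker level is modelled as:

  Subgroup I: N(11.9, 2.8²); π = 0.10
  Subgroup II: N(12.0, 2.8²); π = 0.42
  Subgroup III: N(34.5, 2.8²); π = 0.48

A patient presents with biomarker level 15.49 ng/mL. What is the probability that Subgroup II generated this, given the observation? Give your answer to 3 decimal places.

Posterior ∝ prior × likelihood, so P(k | x) ∝ π_k f_k(x); normalise over all components.
Evaluate each component's likelihood at the observed value:
  L_I = (1/(2.8·√(2π)))·exp(−(15.49−11.9)²/(2·2.8²)) = 0.142479·exp(-0.82195) = 0.0626305
  L_II = (1/(2.8·√(2π)))·exp(−(15.49−12.0)²/(2·2.8²)) = 0.142479·exp(-0.77679) = 0.0655233
  L_III = (1/(2.8·√(2π)))·exp(−(15.49−34.5)²/(2·2.8²)) = 0.142479·exp(-23.04720) = 1.3947e-11
Weight by the priors:
  π_I·L_I = 0.10 × 0.0626305 = 0.00626305
  π_II·L_II = 0.42 × 0.0655233 = 0.0275198
  π_III·L_III = 0.48 × 1.3947e-11 = 6.69455e-12
Sum: 0.00626305 + 0.0275198 + 6.69455e-12 = 0.0337828
Responsibility of Subgroup II: 0.0275198 / 0.0337828 ≈ 0.815

0.815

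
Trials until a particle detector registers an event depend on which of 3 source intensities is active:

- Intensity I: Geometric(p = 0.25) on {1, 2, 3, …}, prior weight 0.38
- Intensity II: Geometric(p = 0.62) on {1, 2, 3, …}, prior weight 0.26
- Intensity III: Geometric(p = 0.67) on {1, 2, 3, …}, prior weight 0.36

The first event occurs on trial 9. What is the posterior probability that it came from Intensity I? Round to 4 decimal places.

Apply Bayes' rule: the posterior for each component is proportional to its prior times its likelihood at x.
Geometric probabilities:
  f_I = 0.25·(1−0.25)^8 = 0.25·0.100113 = 0.0250282
  f_II = 0.62·(1−0.62)^8 = 0.62·0.000434779 = 0.000269563
  f_III = 0.67·(1−0.67)^8 = 0.67·0.000140641 = 9.42294e-05
Unnormalised posteriors:
  w_I·f_I = 0.38 × 0.0250282 = 0.00951073
  w_II·f_II = 0.26 × 0.000269563 = 7.00864e-05
  w_III·f_III = 0.36 × 9.42294e-05 = 3.39226e-05
Evidence: 0.00951073 + 7.00864e-05 + 3.39226e-05 = 0.00961474
P(Intensity I | data) = 0.00951073 / 0.00961474 ≈ 0.9892

0.9892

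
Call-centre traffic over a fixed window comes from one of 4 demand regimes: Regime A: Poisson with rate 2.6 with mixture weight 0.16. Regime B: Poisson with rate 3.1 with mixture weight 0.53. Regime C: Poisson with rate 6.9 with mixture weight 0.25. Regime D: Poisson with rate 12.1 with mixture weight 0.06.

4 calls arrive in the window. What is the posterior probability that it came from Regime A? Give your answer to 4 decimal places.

0.1633

P(component k | x) = P(Z=k)·f_k(x) / marginal(x), where marginal(x) = Σ_j P(Z=j)·f_j(x).
Component likelihoods at x = 4 calls:
  f_A = e^(−2.6)·2.6^4/4! = 0.141422
  f_B = e^(−3.1)·3.1^4/4! = 0.17335
  f_C = e^(−6.9)·6.9^4/4! = 0.0951816
  f_D = e^(−12.1)·12.1^4/4! = 0.00496555
Multiply by the mixture weights:
  P(Z=A)·f_A = 0.16 × 0.141422 = 0.0226275
  P(Z=B)·f_B = 0.53 × 0.17335 = 0.0918752
  P(Z=C)·f_C = 0.25 × 0.0951816 = 0.0237954
  P(Z=D)·f_D = 0.06 × 0.00496555 = 0.000297933
Evidence: 0.0226275 + 0.0918752 + 0.0237954 + 0.000297933 = 0.138596
P(Regime A | x) = 0.0226275 / 0.138596 ≈ 0.1633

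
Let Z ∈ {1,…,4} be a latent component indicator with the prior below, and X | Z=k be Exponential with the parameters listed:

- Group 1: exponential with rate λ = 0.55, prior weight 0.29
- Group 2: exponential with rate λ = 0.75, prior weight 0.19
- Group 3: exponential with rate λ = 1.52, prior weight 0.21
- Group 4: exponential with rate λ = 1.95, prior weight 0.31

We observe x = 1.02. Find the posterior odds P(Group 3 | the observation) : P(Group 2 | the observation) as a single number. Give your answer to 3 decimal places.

The posterior odds equal the prior odds times the likelihood ratio: (π_i/π_j)·(f_i(x)/f_j(x)).
Exponential densities:
  f_1 = 0.55·e^(−0.55·1.02) = 0.55·e^(−0.5610) = 0.313851
  f_2 = 0.75·e^(−0.75·1.02) = 0.75·e^(−0.7650) = 0.349
  f_3 = 1.52·e^(−1.52·1.02) = 1.52·e^(−1.5504) = 0.322488
  f_4 = 1.95·e^(−1.95·1.02) = 1.95·e^(−1.9890) = 0.266823
Odds = (0.21/0.19) × (0.322488/0.349) = 1.10526 × 0.924033 ≈ 1.021

1.021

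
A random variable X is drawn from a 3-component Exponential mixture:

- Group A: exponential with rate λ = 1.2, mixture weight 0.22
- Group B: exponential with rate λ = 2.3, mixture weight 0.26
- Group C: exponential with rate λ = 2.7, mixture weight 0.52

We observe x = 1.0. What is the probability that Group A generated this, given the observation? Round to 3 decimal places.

P(component k | x) = π_k·f_k(x) / marginal(x), where marginal(x) = Σ_j π_j·f_j(x).
Exponential densities:
  L_A = 1.2·e^(−1.2·1.0) = 1.2·e^(−1.2000) = 0.361433
  L_B = 2.3·e^(−2.3·1.0) = 2.3·e^(−2.3000) = 0.230595
  L_C = 2.7·e^(−2.7·1.0) = 2.7·e^(−2.7000) = 0.181455
Unnormalised posteriors:
  π_A·L_A = 0.22 × 0.361433 = 0.0795153
  π_B·L_B = 0.26 × 0.230595 = 0.0599548
  π_C·L_C = 0.52 × 0.181455 = 0.0943565
Evidence: 0.0795153 + 0.0599548 + 0.0943565 = 0.233827
So the posterior for Group A is 0.0795153 / 0.233827 ≈ 0.340.

0.340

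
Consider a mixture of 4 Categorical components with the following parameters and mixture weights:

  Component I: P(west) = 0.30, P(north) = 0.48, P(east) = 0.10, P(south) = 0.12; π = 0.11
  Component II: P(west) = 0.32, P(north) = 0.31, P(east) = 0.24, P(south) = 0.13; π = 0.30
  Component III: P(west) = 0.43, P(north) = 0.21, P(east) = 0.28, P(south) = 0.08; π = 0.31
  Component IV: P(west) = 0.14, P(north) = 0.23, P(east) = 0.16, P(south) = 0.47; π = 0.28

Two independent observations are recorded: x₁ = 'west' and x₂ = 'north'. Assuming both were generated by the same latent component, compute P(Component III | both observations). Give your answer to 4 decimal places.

0.3389

By Bayes' theorem, P(k | x) = P(Z=k) f_k(x) / Σ_j P(Z=j) f_j(x).
Since both observations come from the same component, the likelihood for component k is f_k(x₁)·f_k(x₂).
  L_I = [P(west | comp) = 0.30] × [0.48] = 0.144
  L_II = [P(west | comp) = 0.32] × [0.31] = 0.0992
  L_III = [P(west | comp) = 0.43] × [0.21] = 0.0903
  L_IV = [P(west | comp) = 0.14] × [0.23] = 0.0322
Multiply by the mixture weights:
  P(Z=I)·L_I = 0.11 × 0.144 = 0.01584
  P(Z=II)·L_II = 0.30 × 0.0992 = 0.02976
  P(Z=III)·L_III = 0.31 × 0.0903 = 0.027993
  P(Z=IV)·L_IV = 0.28 × 0.0322 = 0.009016
Evidence: 0.01584 + 0.02976 + 0.027993 + 0.009016 = 0.082609
So the posterior for Component III is 0.027993 / 0.082609 ≈ 0.3389.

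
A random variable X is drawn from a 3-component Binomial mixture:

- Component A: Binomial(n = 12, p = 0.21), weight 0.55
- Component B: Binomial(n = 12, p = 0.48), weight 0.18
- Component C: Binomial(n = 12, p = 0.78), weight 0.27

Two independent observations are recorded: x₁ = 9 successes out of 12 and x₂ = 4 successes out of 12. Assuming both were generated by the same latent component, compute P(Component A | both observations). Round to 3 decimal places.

0.006

By Bayes' theorem, P(k | x) = w_k f_k(x) / Σ_j w_j f_j(x).
Since both observations come from the same component, the likelihood for component k is f_k(x₁)·f_k(x₂).
  p_A = [8.61544e-05] × [0.146049] = 1.25828e-05
  p_B = [0.0418412] × [0.140474] = 0.00587761
  p_C = [0.250347] × [0.00100546] = 0.000251714
Prior × likelihood for each component:
  w_A·p_A = 0.55 × 1.25828e-05 = 6.92053e-06
  w_B·p_B = 0.18 × 0.00587761 = 0.00105797
  w_C·p_C = 0.27 × 0.000251714 = 6.79628e-05
Evidence: 6.92053e-06 + 0.00105797 + 6.79628e-05 = 0.00113285
So the posterior for Component A is 6.92053e-06 / 0.00113285 ≈ 0.006.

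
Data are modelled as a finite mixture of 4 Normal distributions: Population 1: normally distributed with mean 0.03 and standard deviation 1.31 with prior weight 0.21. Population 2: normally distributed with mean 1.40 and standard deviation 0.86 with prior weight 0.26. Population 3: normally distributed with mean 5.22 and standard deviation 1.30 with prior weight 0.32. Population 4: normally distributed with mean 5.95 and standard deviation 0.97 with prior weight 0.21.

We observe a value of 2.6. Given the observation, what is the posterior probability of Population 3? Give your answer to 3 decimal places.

Posterior ∝ prior × likelihood, so P(k | x) ∝ π_k f_k(x); normalise over all components.
Component likelihoods at x = 2.6:
  p_1 = 0.0444514
  p_2 = 0.175237
  p_3 = 0.0402683
  p_4 = 0.00105714
Prior × likelihood for each component:
  π_1·p_1 = 0.21 × 0.0444514 = 0.0093348
  π_2·p_2 = 0.26 × 0.175237 = 0.0455617
  π_3·p_3 = 0.32 × 0.0402683 = 0.0128859
  π_4·p_4 = 0.21 × 0.00105714 = 0.000222
Marginal: 0.0093348 + 0.0455617 + 0.0128859 + 0.000222 = 0.0680043
P(Population 3 | x) = 0.0128859 / 0.0680043 ≈ 0.189

0.189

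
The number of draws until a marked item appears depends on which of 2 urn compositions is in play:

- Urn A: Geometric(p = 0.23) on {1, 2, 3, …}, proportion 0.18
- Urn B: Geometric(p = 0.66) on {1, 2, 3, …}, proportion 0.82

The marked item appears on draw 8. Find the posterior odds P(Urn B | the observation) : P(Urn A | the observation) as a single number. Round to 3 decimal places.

The posterior odds equal the prior odds times the likelihood ratio: (π_i/π_j)·(f_i(x)/f_j(x)).
Geometric probabilities:
  p_A = 0.23·(1−0.23)^7 = 0.23·0.160485 = 0.0369116
  p_B = 0.66·(1−0.66)^7 = 0.66·0.000525234 = 0.000346654
Posterior odds = (π_B·p_B) / (π_A·p_A) = (0.82·0.000346654) / (0.18·0.0369116) = 0.000284256 / 0.00664409 ≈ 0.043

0.043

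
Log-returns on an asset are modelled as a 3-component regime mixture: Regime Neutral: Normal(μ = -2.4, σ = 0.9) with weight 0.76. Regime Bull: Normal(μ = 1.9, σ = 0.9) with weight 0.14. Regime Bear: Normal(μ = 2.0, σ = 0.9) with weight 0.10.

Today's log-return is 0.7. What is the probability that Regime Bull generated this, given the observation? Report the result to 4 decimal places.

0.6071

By Bayes' theorem, P(k | x) = P(Z=k) f_k(x) / Σ_j P(Z=j) f_j(x).
Evaluate each component's likelihood at the observed value:
  p_Neutral = (1/(0.9·√(2π)))·exp(−(0.7−-2.4)²/(2·0.9²)) = 0.443269·exp(-5.93210) = 0.00117595
  p_Bull = (1/(0.9·√(2π)))·exp(−(0.7−1.9)²/(2·0.9²)) = 0.443269·exp(-0.88889) = 0.182233
  p_Bear = (1/(0.9·√(2π)))·exp(−(0.7−2.0)²/(2·0.9²)) = 0.443269·exp(-1.04321) = 0.156173
Unnormalised posteriors:
  P(Z=Neutral)·p_Neutral = 0.76 × 0.00117595 = 0.000893724
  P(Z=Bull)·p_Bull = 0.14 × 0.182233 = 0.0255127
  P(Z=Bear)·p_Bear = 0.10 × 0.156173 = 0.0156173
Marginal: 0.000893724 + 0.0255127 + 0.0156173 = 0.0420237
P(Regime Bull | data) = 0.0255127 / 0.0420237 ≈ 0.6071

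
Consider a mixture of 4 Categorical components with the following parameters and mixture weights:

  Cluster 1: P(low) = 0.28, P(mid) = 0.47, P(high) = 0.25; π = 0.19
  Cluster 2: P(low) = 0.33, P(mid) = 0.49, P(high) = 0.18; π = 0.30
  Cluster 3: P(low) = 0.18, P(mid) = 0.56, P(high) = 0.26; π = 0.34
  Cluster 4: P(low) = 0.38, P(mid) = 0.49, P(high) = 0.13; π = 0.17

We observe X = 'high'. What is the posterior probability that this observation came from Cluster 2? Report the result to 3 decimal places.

Posterior ∝ prior × likelihood, so P(k | x) ∝ P(Z=k) f_k(x); normalise over all components.
Component likelihoods at x = 'high':
  f_1 = P(high | comp) = 0.25
  f_2 = P(high | comp) = 0.18
  f_3 = P(high | comp) = 0.26
  f_4 = P(high | comp) = 0.13
Multiply by the mixture weights:
  P(Z=1)·f_1 = 0.19 × 0.25 = 0.0475
  P(Z=2)·f_2 = 0.30 × 0.18 = 0.054
  P(Z=3)·f_3 = 0.34 × 0.26 = 0.0884
  P(Z=4)·f_4 = 0.17 × 0.13 = 0.0221
Evidence: 0.0475 + 0.054 + 0.0884 + 0.0221 = 0.212
Responsibility of Cluster 2: 0.054 / 0.212 ≈ 0.255

0.255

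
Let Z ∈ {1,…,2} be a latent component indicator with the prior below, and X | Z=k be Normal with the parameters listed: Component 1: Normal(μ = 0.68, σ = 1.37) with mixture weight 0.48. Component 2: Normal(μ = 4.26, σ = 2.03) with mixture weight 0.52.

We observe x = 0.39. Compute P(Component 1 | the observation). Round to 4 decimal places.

0.8917

By Bayes' theorem, P(k | x) = P(Z=k) f_k(x) / Σ_j P(Z=j) f_j(x).
Normal densities:
  p_1 = (1/(1.37·√(2π)))·exp(−(0.39−0.68)²/(2·1.37²)) = 0.291199·exp(-0.02240) = 0.284747
  p_2 = (1/(2.03·√(2π)))·exp(−(0.39−4.26)²/(2·2.03²)) = 0.196523·exp(-1.81719) = 0.0319315
Multiply by the mixture weights:
  P(Z=1)·p_1 = 0.48 × 0.284747 = 0.136679
  P(Z=2)·p_2 = 0.52 × 0.0319315 = 0.0166044
Normaliser: 0.136679 + 0.0166044 = 0.153283
Responsibility of Component 1: 0.136679 / 0.153283 ≈ 0.8917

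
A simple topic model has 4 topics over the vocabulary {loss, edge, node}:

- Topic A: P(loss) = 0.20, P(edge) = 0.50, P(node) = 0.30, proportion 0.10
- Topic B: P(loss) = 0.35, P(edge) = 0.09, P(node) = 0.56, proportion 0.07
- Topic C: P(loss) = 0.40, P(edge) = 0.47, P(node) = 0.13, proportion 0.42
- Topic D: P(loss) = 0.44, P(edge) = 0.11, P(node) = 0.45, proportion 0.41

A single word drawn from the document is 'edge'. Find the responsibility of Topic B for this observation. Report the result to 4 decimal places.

By Bayes' theorem, P(k | x) = π_k f_k(x) / Σ_j π_j f_j(x).
Component likelihoods at x = 'edge':
  f_A = 0.5
  f_B = 0.09
  f_C = 0.47
  f_D = 0.11
Unnormalised posteriors:
  π_A·f_A = 0.10 × 0.5 = 0.05
  π_B·f_B = 0.07 × 0.09 = 0.0063
  π_C·f_C = 0.42 × 0.47 = 0.1974
  π_D·f_D = 0.41 × 0.11 = 0.0451
Normaliser: 0.05 + 0.0063 + 0.1974 + 0.0451 = 0.2988
P(Topic B | 'edge') = 0.0063 / 0.2988 ≈ 0.0211

0.0211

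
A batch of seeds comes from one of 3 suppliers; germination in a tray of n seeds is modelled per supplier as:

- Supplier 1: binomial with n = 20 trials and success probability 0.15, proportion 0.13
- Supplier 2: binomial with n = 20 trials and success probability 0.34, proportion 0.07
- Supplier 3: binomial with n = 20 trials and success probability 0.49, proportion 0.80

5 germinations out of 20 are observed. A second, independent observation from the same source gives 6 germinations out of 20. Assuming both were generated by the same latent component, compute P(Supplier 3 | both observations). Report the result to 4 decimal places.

0.2105

Posterior ∝ prior × likelihood, so P(k | x) ∝ π_k f_k(x); normalise over all components.
Since both observations come from the same component, the likelihood for component k is f_k(x₁)·f_k(x₂).
  f_1 = [C(20,5)·0.15^5·0.85^15 = 15504·7.59375e-05·0.0873542 = 0.102845] × [0.0453729] = 0.00466638
  f_2 = [C(20,5)·0.34^5·0.66^15 = 15504·0.00454354·0.00196408 = 0.138356] × [0.178186] = 0.024653
  f_3 = [C(20,5)·0.49^5·0.51^15 = 15504·0.0282475·4.10726e-05 = 0.0179877] × [0.0432059] = 0.000777176
Unnormalised posteriors:
  π_1·f_1 = 0.13 × 0.00466638 = 0.00060663
  π_2·f_2 = 0.07 × 0.024653 = 0.00172571
  π_3·f_3 = 0.80 × 0.000777176 = 0.000621741
Normaliser: 0.00060663 + 0.00172571 + 0.000621741 = 0.00295408
P(Supplier 3 | x) ≈ 0.2105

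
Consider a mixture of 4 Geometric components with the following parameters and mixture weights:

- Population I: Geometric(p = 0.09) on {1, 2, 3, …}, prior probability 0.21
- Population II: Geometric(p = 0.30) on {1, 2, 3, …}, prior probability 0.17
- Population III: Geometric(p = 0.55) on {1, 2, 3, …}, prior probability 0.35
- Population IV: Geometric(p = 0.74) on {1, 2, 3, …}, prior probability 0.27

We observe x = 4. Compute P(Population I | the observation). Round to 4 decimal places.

0.2698

Posterior ∝ prior × likelihood, so P(k | x) ∝ w_k f_k(x); normalise over all components.
Component likelihoods at x = 4:
  p_I = 0.0678214
  p_II = 0.1029
  p_III = 0.0501187
  p_IV = 0.0130062
Prior × likelihood for each component:
  w_I·p_I = 0.21 × 0.0678214 = 0.0142425
  w_II·p_II = 0.17 × 0.1029 = 0.017493
  w_III·p_III = 0.35 × 0.0501187 = 0.0175416
  w_IV·p_IV = 0.27 × 0.0130062 = 0.00351168
Sum: 0.0142425 + 0.017493 + 0.0175416 + 0.00351168 = 0.0527887
Responsibility of Population I: 0.0142425 / 0.0527887 ≈ 0.2698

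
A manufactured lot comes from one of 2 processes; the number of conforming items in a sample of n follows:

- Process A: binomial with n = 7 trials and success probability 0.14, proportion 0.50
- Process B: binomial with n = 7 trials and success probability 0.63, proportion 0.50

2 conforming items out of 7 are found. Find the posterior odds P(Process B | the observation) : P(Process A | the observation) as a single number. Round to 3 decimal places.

0.298

The posterior odds equal the prior odds times the likelihood ratio: (w_i/w_j)·(f_i(x)/f_j(x)).
Binomial probabilities:
  f_A = 0.193628
  f_B = 0.0577975
Posterior odds = (w_B·f_B) / (w_A·f_A) = (0.50·0.0577975) / (0.50·0.193628) = 0.0288987 / 0.0968139 ≈ 0.298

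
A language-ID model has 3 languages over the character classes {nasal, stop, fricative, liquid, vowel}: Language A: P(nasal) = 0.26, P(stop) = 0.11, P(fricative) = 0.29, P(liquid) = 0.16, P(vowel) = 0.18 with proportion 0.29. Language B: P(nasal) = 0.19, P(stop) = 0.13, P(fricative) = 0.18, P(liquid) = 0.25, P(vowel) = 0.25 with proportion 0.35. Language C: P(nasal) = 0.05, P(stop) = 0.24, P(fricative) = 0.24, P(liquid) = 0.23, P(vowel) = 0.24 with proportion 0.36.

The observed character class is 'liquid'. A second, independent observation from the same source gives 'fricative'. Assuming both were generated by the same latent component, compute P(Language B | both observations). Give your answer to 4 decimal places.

P(component k | x) = w_k·f_k(x) / marginal(x), where marginal(x) = Σ_j w_j·f_j(x).
Since both observations come from the same component, the likelihood for component k is f_k(x₁)·f_k(x₂).
  L_A = [0.16] × [0.29] = 0.0464
  L_B = [0.25] × [0.18] = 0.045
  L_C = [0.23] × [0.24] = 0.0552
Prior × likelihood for each component:
  w_A·L_A = 0.29 × 0.0464 = 0.013456
  w_B·L_B = 0.35 × 0.045 = 0.01575
  w_C·L_C = 0.36 × 0.0552 = 0.019872
Denominator: 0.013456 + 0.01575 + 0.019872 = 0.049078
P(Language B | data) = 0.01575 / 0.049078 ≈ 0.3209

0.3209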